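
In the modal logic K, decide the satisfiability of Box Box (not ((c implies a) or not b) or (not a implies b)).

Satisfiable (open branch found)

1. Box Box (not ((c implies a) or not b) or (not a implies b)), u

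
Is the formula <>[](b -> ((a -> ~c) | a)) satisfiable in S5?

Yes, satisfiable

1. <>[](b -> ((a -> ~c) | a)), u
2. [](b -> ((a -> ~c) | a)), v   [<>-rule on 1: fresh world v, uRv]
3. b -> ((a -> ~c) | a), u   [[]-rule on 2 via vRu]
4. b -> ((a -> ~c) | a), v   [[]-rule on 2 via vRv]
5. (a -> ~c) | a, u   [->-rule on 3 (branches; this branch)]
6. (a -> ~c) | a, v   [->-rule on 4 (branches; this branch)]
7. a, u   [|-rule on 5 (branches; this branch)]
8. a, v   [|-rule on 6 (branches; this branch)]
Accessibility: uRu, uRv, vRu, vRv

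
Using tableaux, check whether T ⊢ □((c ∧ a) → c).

Yes, valid

Tableau for the negation ¬□((c ∧ a) → c):
1. ¬□((c ∧ a) → c), u
2. ¬((c ∧ a) → c), v   [¬□-rule on 1: fresh world v, uRv]
3. c ∧ a, v   [¬→-rule on 2]
4. ¬c, v   [¬→-rule on 2]
5. c, v   [∧-rule on 3]
6. a, v   [∧-rule on 3]
Accessibility: uRu, uRv, vRv
Branch closes: c and ¬c both at v.
Every branch of the negation's tableau closes; the branch above is one of them.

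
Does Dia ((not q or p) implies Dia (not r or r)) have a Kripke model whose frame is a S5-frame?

Satisfiable (open branch found)

1. Dia ((not q or p) implies Dia (not r or r)), w0
2. (not q or p) implies Dia (not r or r), w1
3. Dia (not r or r), w1
4. not r or r, w2
5. r, w2
Accessibility: w0Rw0, w0Rw1, w0Rw2, w1Rw0, w1Rw1, w1Rw2, w2Rw0, w2Rw1, w2Rw2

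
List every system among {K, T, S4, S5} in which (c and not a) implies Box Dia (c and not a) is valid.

S5-tableau for the negation not ((c and not a) implies Box Dia (c and not a)):
1. not ((c and not a) implies Box Dia (c and not a)), u
2. c and not a, u   [neg-implies-rule on 1]
3. not Box Dia (c and not a), u   [neg-implies-rule on 1]
4. c, u   [and-rule on 2]
5. not a, u   [and-rule on 2]
6. not Dia (c and not a), v   [neg-Box-rule on 3: fresh world v, uRv]
7. not (c and not a), u   [neg-Dia-rule on 6 via vRu]
8. not (c and not a), v   [neg-Dia-rule on 6 via vRv]
9. a, u   [neg-and-rule on 7 (branches; this branch)]
Accessibility: uRu, uRv, vRu, vRv
Branch closes: a and not a both at u.
Every branch closes (one shown): valid in S5.
S4-tableau for the negation not ((c and not a) implies Box Dia (c and not a)):
1. not ((c and not a) implies Box Dia (c and not a)), u
2. c and not a, u   [neg-implies-rule on 1]
3. not Box Dia (c and not a), u   [neg-implies-rule on 1]
4. c, u   [and-rule on 2]
5. not a, u   [and-rule on 2]
6. not Dia (c and not a), v   [neg-Box-rule on 3: fresh world v, uRv]
7. not (c and not a), v   [neg-Dia-rule on 6 via vRv]
8. a, v   [neg-and-rule on 7 (branches; this branch)]
Accessibility: uRu, uRv, vRv
Complete open branch: countermodel on an S4-frame, so not valid in S4, nor in K, T (the same frame is also a K-frame and a T-frame).

S5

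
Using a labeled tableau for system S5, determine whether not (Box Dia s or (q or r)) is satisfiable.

1. not (Box Dia s or (q or r)), w0
2. not Box Dia s, w0
3. not (q or r), w0
4. not q, w0
5. not r, w0
6. not Dia s, w1
7. not s, w0
8. not s, w1
Accessibility: w0Rw0, w0Rw1, w1Rw0, w1Rw1

Satisfiable (open branch found)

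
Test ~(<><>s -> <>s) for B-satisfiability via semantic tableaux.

Yes, satisfiable

1. ~(<><>s -> <>s), 0
2. <><>s, 0
3. ~<>s, 0
4. ~s, 0
5. <>s, 1
6. ~s, 1
7. s, 2
Accessibility: 0R0, 0R1, 1R0, 1R1, 1R2, 2R1, 2R2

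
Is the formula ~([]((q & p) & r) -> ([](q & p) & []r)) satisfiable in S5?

1. ~([]((q & p) & r) -> ([](q & p) & []r)), 0
2. []((q & p) & r), 0
3. ~([](q & p) & []r), 0
4. (q & p) & r, 0
5. q & p, 0
6. r, 0
7. q, 0
8. p, 0
9. ~[](q & p), 0
10. ~(q & p), 1
11. (q & p) & r, 1
12. q & p, 1
13. r, 1
14. q, 1
15. p, 1
16. ~p, 1
Accessibility: 0R0, 0R1, 1R0, 1R1
Branch closes: p and ~p both at 1.
All branches of the tableau close; one closing branch shown above.

Unsatisfiable (every branch closes)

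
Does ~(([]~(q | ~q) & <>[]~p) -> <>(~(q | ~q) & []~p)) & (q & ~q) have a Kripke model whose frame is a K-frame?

Unsatisfiable

1. ~(([]~(q | ~q) & <>[]~p) -> <>(~(q | ~q) & []~p)) & (q & ~q), u
2. ~(([]~(q | ~q) & <>[]~p) -> <>(~(q | ~q) & []~p)), u   [&-rule on 1]
3. q & ~q, u   [&-rule on 1]
4. []~(q | ~q) & <>[]~p, u   [~->-rule on 2]
5. ~<>(~(q | ~q) & []~p), u   [~->-rule on 2]
6. q, u   [&-rule on 3]
7. ~q, u   [&-rule on 3]
Branch closes: q and ~q both at u.
(One branch shown.) All branches close.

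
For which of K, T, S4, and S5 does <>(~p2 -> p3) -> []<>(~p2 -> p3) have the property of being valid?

S5

S5-tableau for the negation ~(<>(~p2 -> p3) -> []<>(~p2 -> p3)):
1. ~(<>(~p2 -> p3) -> []<>(~p2 -> p3)), u
2. <>(~p2 -> p3), u
3. ~[]<>(~p2 -> p3), u
4. ~p2 -> p3, v
5. p3, v
6. ~<>(~p2 -> p3), w
7. ~(~p2 -> p3), u
8. ~p2, u
9. ~p3, u
10. ~(~p2 -> p3), v
11. ~p2, v
12. ~p3, v
Accessibility: uRu, uRv, uRw, vRu, vRv, vRw, wRu, wRv, wRw
Branch closes: p3 and ~p3 both at v.
Every branch closes (one shown): valid in S5.
S4-tableau for the negation ~(<>(~p2 -> p3) -> []<>(~p2 -> p3)):
1. ~(<>(~p2 -> p3) -> []<>(~p2 -> p3)), u
2. <>(~p2 -> p3), u
3. ~[]<>(~p2 -> p3), u
4. ~p2 -> p3, v
5. p3, v
6. ~<>(~p2 -> p3), w
7. ~(~p2 -> p3), w
8. ~p2, w
9. ~p3, w
Accessibility: uRu, uRv, uRw, vRv, wRw
Complete open branch: countermodel on an S4-frame, so not valid in S4, nor in K, T (the same frame is also a K-frame and a T-frame).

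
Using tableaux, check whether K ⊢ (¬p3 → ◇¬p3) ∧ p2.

Not valid

Tableau for the negation ¬((¬p3 → ◇¬p3) ∧ p2):
1. ¬((¬p3 → ◇¬p3) ∧ p2), 0
2. ¬p2, 0
The negation has an open branch (countermodel exists).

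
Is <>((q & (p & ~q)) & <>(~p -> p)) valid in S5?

Not valid

Tableau for the negation ~<>((q & (p & ~q)) & <>(~p -> p)):
1. ~<>((q & (p & ~q)) & <>(~p -> p)), 0
2. ~((q & (p & ~q)) & <>(~p -> p)), 0
3. ~<>(~p -> p), 0
4. ~(~p -> p), 0
5. ~p, 0
Accessibility: 0R0
The negation has an open branch (countermodel exists).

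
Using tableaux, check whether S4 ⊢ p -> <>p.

Tableau for the negation ~(p -> <>p):
1. ~(p -> <>p), u
2. p, u
3. ~<>p, u
4. ~p, u
Accessibility: uRu
Branch closes: p and ~p both at u.
Every branch of the negation's tableau closes; the branch above is one of them.

Valid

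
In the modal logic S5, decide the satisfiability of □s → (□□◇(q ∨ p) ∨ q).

1. □s → (□□◇(q ∨ p) ∨ q), 0
2. □□◇(q ∨ p) ∨ q, 0   [→-rule on 1 (branches; this branch)]
3. q, 0   [∨-rule on 2 (branches; this branch)]
Accessibility: 0R0

Satisfiable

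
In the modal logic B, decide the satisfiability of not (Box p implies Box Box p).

1. not (Box p implies Box Box p), w0
2. Box p, w0
3. not Box Box p, w0
4. p, w0
5. not Box p, w1
6. p, w1
7. not p, w2
Accessibility: w0Rw0, w0Rw1, w1Rw0, w1Rw1, w1Rw2, w2Rw1, w2Rw2

Satisfiable (open branch found)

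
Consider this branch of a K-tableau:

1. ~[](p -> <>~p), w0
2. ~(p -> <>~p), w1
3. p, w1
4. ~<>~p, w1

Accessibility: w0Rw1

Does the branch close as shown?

Not closed

No atom appears with both signs at the same world.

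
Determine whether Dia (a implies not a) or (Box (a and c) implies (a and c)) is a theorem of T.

Tableau for the negation not (Dia (a implies not a) or (Box (a and c) implies (a and c))):
1. not (Dia (a implies not a) or (Box (a and c) implies (a and c))), u
2. not Dia (a implies not a), u
3. not (Box (a and c) implies (a and c)), u
4. Box (a and c), u
5. not (a and c), u
6. not (a implies not a), u
7. a, u
8. a and c, u
9. c, u
10. not c, u
Accessibility: uRu
Branch closes: c and not c both at u.
All branches of the negation close; one closing branch shown above.

Valid in T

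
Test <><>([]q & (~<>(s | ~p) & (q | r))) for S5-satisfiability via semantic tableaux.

1. <><>([]q & (~<>(s | ~p) & (q | r))), u
2. <>([]q & (~<>(s | ~p) & (q | r))), v
3. []q & (~<>(s | ~p) & (q | r)), w
4. []q, w
5. ~<>(s | ~p) & (q | r), w
6. ~<>(s | ~p), w
7. q | r, w
8. q, u
9. q, v
10. q, w
11. ~(s | ~p), u
12. ~s, u
13. p, u
14. ~(s | ~p), v
15. ~s, v
16. p, v
17. ~(s | ~p), w
18. ~s, w
19. p, w
20. r, w
Accessibility: uRu, uRv, uRw, vRu, vRv, vRw, wRu, wRv, wRw

Yes, satisfiable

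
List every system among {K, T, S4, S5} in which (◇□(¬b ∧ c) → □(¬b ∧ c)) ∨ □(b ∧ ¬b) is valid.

S5

S5-tableau for the negation ¬((◇□(¬b ∧ c) → □(¬b ∧ c)) ∨ □(b ∧ ¬b)):
1. ¬((◇□(¬b ∧ c) → □(¬b ∧ c)) ∨ □(b ∧ ¬b)), u
2. ¬(◇□(¬b ∧ c) → □(¬b ∧ c)), u   [¬∨-rule on 1]
3. ¬□(b ∧ ¬b), u   [¬∨-rule on 1]
4. ◇□(¬b ∧ c), u   [¬→-rule on 2]
5. ¬□(¬b ∧ c), u   [¬→-rule on 2]
6. ¬(b ∧ ¬b), v   [¬□-rule on 3: fresh world v, uRv]
7. ¬b, v   [¬∧-rule on 6 (branches; this branch)]
8. □(¬b ∧ c), w   [◇-rule on 4: fresh world w, uRw]
9. ¬b ∧ c, u   [□-rule on 8 via wRu]
10. ¬b, u   [∧-rule on 9]
11. c, u   [∧-rule on 9]
12. ¬b ∧ c, v   [□-rule on 8 via wRv]
13. c, v   [∧-rule on 12]
14. ¬b ∧ c, w   [□-rule on 8 via wRw]
15. ¬b, w   [∧-rule on 14]
16. c, w   [∧-rule on 14]
17. ¬(¬b ∧ c), x   [¬□-rule on 5: fresh world x, uRx]
18. ¬b ∧ c, x   [□-rule on 8 via wRx]
19. ¬b, x   [∧-rule on 18]
20. c, x   [∧-rule on 18]
21. ¬c, x   [¬∧-rule on 17 (branches; this branch)]
Accessibility: uRu, uRv, uRw, uRx, vRu, vRv, vRw, vRx, wRu, wRv, wRw, wRx, xRu, xRv, xRw, xRx
Branch closes: c and ¬c both at x.
Every branch closes (one shown): valid in S5.
S4-tableau for the negation ¬((◇□(¬b ∧ c) → □(¬b ∧ c)) ∨ □(b ∧ ¬b)):
1. ¬((◇□(¬b ∧ c) → □(¬b ∧ c)) ∨ □(b ∧ ¬b)), u
2. ¬(◇□(¬b ∧ c) → □(¬b ∧ c)), u   [¬∨-rule on 1]
3. ¬□(b ∧ ¬b), u   [¬∨-rule on 1]
4. ◇□(¬b ∧ c), u   [¬→-rule on 2]
5. ¬□(¬b ∧ c), u   [¬→-rule on 2]
6. ¬(b ∧ ¬b), v   [¬□-rule on 3: fresh world v, uRv]
7. b, v   [¬∧-rule on 6 (branches; this branch)]
8. □(¬b ∧ c), w   [◇-rule on 4: fresh world w, uRw]
9. ¬b ∧ c, w   [□-rule on 8 via wRw]
10. ¬b, w   [∧-rule on 9]
11. c, w   [∧-rule on 9]
12. ¬(¬b ∧ c), x   [¬□-rule on 5: fresh world x, uRx]
13. ¬c, x   [¬∧-rule on 12 (branches; this branch)]
Accessibility: uRu, uRv, uRw, uRx, vRv, wRw, xRx
Complete open branch: countermodel on an S4-frame, so not valid in S4, nor in K, T (the same frame is also a K-frame and a T-frame).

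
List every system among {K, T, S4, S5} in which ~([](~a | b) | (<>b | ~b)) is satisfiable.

K

K-tableau for the formula:
1. ~([](~a | b) | (<>b | ~b)), w0
2. ~[](~a | b), w0   [~|-rule on 1]
3. ~(<>b | ~b), w0   [~|-rule on 1]
4. ~<>b, w0   [~|-rule on 3]
5. b, w0   [~|-rule on 3]
6. ~(~a | b), w1   [~[]-rule on 2: fresh world w1, w0Rw1]
7. a, w1   [~|-rule on 6]
8. ~b, w1   [~|-rule on 6]
Accessibility: w0Rw1
Complete open branch: satisfiable in K.
T-tableau for the formula:
1. ~([](~a | b) | (<>b | ~b)), w0
2. ~[](~a | b), w0   [~|-rule on 1]
3. ~(<>b | ~b), w0   [~|-rule on 1]
4. ~<>b, w0   [~|-rule on 3]
5. b, w0   [~|-rule on 3]
6. ~b, w0   [~<>-rule on 4 via w0Rw0]
Accessibility: w0Rw0
Branch closes: b and ~b both at w0.
Every branch closes (one shown): unsatisfiable in T, hence also in S4, S5 (every S4/S5-frame is a T-frame).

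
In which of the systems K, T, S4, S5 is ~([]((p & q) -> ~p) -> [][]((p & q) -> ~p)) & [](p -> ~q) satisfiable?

T-tableau for the formula:
1. ~([]((p & q) -> ~p) -> [][]((p & q) -> ~p)) & [](p -> ~q), w0
2. ~([]((p & q) -> ~p) -> [][]((p & q) -> ~p)), w0   [&-rule on 1]
3. [](p -> ~q), w0   [&-rule on 1]
4. []((p & q) -> ~p), w0   [~->-rule on 2]
5. ~[][]((p & q) -> ~p), w0   [~->-rule on 2]
6. p -> ~q, w0   [[]-rule on 3 via w0Rw0]
7. (p & q) -> ~p, w0   [[]-rule on 4 via w0Rw0]
8. ~q, w0   [->-rule on 6 (branches; this branch)]
9. ~p, w0   [->-rule on 7 (branches; this branch)]
10. ~[]((p & q) -> ~p), w1   [~[]-rule on 5: fresh world w1, w0Rw1]
11. p -> ~q, w1   [[]-rule on 3 via w0Rw1]
12. (p & q) -> ~p, w1   [[]-rule on 4 via w0Rw1]
13. ~q, w1   [->-rule on 11 (branches; this branch)]
14. ~p, w1   [->-rule on 12 (branches; this branch)]
15. ~((p & q) -> ~p), w2   [~[]-rule on 10: fresh world w2, w1Rw2]
16. p & q, w2   [~->-rule on 15]
17. p, w2   [~->-rule on 15]
18. q, w2   [&-rule on 16]
Accessibility: w0Rw0, w0Rw1, w1Rw1, w1Rw2, w2Rw2
Complete open branch: satisfiable in T, hence also in K (this T-model is also a K-model).
S4-tableau for the formula:
1. ~([]((p & q) -> ~p) -> [][]((p & q) -> ~p)) & [](p -> ~q), w0
2. ~([]((p & q) -> ~p) -> [][]((p & q) -> ~p)), w0   [&-rule on 1]
3. [](p -> ~q), w0   [&-rule on 1]
4. []((p & q) -> ~p), w0   [~->-rule on 2]
5. ~[][]((p & q) -> ~p), w0   [~->-rule on 2]
6. p -> ~q, w0   [[]-rule on 3 via w0Rw0]
7. (p & q) -> ~p, w0   [[]-rule on 4 via w0Rw0]
8. ~q, w0   [->-rule on 6 (branches; this branch)]
9. ~(p & q), w0   [->-rule on 7 (branches; this branch)]
10. ~[]((p & q) -> ~p), w1   [~[]-rule on 5: fresh world w1, w0Rw1]
11. p -> ~q, w1   [[]-rule on 3 via w0Rw1]
12. (p & q) -> ~p, w1   [[]-rule on 4 via w0Rw1]
13. ~q, w1   [->-rule on 11 (branches; this branch)]
14. ~(p & q), w1   [->-rule on 12 (branches; this branch)]
15. ~((p & q) -> ~p), w2   [~[]-rule on 10: fresh world w2, w1Rw2]
16. p & q, w2   [~->-rule on 15]
17. p, w2   [~->-rule on 15]
18. q, w2   [&-rule on 16]
19. p -> ~q, w2   [[]-rule on 3 via w0Rw2]
20. (p & q) -> ~p, w2   [[]-rule on 4 via w0Rw2]
21. ~q, w2   [->-rule on 19 (branches; this branch)]
Accessibility: w0Rw0, w0Rw1, w0Rw2, w1Rw1, w1Rw2, w2Rw2
Branch closes: q and ~q both at w2.
Every branch closes (one shown): unsatisfiable in S4, hence also in S5 (every S5-frame is an S4-frame).

K, T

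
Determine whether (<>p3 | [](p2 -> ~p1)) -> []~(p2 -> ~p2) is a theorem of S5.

No, not valid

Tableau for the negation ~((<>p3 | [](p2 -> ~p1)) -> []~(p2 -> ~p2)):
1. ~((<>p3 | [](p2 -> ~p1)) -> []~(p2 -> ~p2)), w0
2. <>p3 | [](p2 -> ~p1), w0   [~->-rule on 1]
3. ~[]~(p2 -> ~p2), w0   [~->-rule on 1]
4. [](p2 -> ~p1), w0   [|-rule on 2 (branches; this branch)]
5. p2 -> ~p1, w0   [[]-rule on 4 via w0Rw0]
6. ~p1, w0   [->-rule on 5 (branches; this branch)]
7. p2 -> ~p2, w1   [~[]-rule on 3: fresh world w1, w0Rw1]
8. p2 -> ~p1, w1   [[]-rule on 4 via w0Rw1]
9. ~p2, w1   [->-rule on 7 (branches; this branch)]
10. ~p1, w1   [->-rule on 8 (branches; this branch)]
Accessibility: w0Rw0, w0Rw1, w1Rw0, w1Rw1
The negation has an open branch (countermodel exists).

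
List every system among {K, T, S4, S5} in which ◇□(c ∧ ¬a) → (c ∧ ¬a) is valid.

S5-tableau for the negation ¬(◇□(c ∧ ¬a) → (c ∧ ¬a)):
1. ¬(◇□(c ∧ ¬a) → (c ∧ ¬a)), w0
2. ◇□(c ∧ ¬a), w0
3. ¬(c ∧ ¬a), w0
4. a, w0
5. □(c ∧ ¬a), w1
6. c ∧ ¬a, w0
7. c, w0
8. ¬a, w0
Accessibility: w0Rw0, w0Rw1, w1Rw0, w1Rw1
Branch closes: a and ¬a both at w0.
Every branch closes (one shown): valid in S5.
S4-tableau for the negation ¬(◇□(c ∧ ¬a) → (c ∧ ¬a)):
1. ¬(◇□(c ∧ ¬a) → (c ∧ ¬a)), w0
2. ◇□(c ∧ ¬a), w0
3. ¬(c ∧ ¬a), w0
4. a, w0
5. □(c ∧ ¬a), w1
6. c ∧ ¬a, w1
7. c, w1
8. ¬a, w1
Accessibility: w0Rw0, w0Rw1, w1Rw1
Complete open branch: countermodel on an S4-frame, so not valid in S4, nor in K, T (the same frame is also a K-frame and a T-frame).

S5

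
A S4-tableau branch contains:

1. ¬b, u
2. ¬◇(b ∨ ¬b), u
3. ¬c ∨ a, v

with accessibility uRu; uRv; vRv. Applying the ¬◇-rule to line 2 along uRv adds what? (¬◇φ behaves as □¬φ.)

¬◇φ behaves as □¬φ: propagate the negated body to each accessible world.

¬(b ∨ ¬b), v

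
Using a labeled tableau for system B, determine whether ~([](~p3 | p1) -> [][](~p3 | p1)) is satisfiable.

Yes, satisfiable

1. ~([](~p3 | p1) -> [][](~p3 | p1)), u
2. [](~p3 | p1), u   [~->-rule on 1]
3. ~[][](~p3 | p1), u   [~->-rule on 1]
4. ~p3 | p1, u   [[]-rule on 2 via uRu]
5. p1, u   [|-rule on 4 (branches; this branch)]
6. ~[](~p3 | p1), v   [~[]-rule on 3: fresh world v, uRv]
7. ~p3 | p1, v   [[]-rule on 2 via uRv]
8. p1, v   [|-rule on 7 (branches; this branch)]
9. ~(~p3 | p1), w   [~[]-rule on 6: fresh world w, vRw]
10. p3, w   [~|-rule on 9]
11. ~p1, w   [~|-rule on 9]
Accessibility: uRu, uRv, vRu, vRv, vRw, wRv, wRw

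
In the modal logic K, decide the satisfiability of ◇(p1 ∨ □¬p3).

1. ◇(p1 ∨ □¬p3), u
2. p1 ∨ □¬p3, v
3. □¬p3, v
Accessibility: uRv

Satisfiable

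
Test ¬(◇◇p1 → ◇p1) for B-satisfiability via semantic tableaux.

Satisfiable

1. ¬(◇◇p1 → ◇p1), 0
2. ◇◇p1, 0
3. ¬◇p1, 0
4. ¬p1, 0
5. ◇p1, 1
6. ¬p1, 1
7. p1, 2
Accessibility: 0R0, 0R1, 1R0, 1R1, 1R2, 2R1, 2R2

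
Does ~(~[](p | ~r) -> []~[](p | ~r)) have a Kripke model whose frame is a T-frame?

Satisfiable (open branch found)

1. ~(~[](p | ~r) -> []~[](p | ~r)), 0
2. ~[](p | ~r), 0
3. ~[]~[](p | ~r), 0
4. ~(p | ~r), 1
5. ~p, 1
6. r, 1
7. [](p | ~r), 2
8. p | ~r, 2
9. ~r, 2
Accessibility: 0R0, 0R1, 0R2, 1R1, 2R2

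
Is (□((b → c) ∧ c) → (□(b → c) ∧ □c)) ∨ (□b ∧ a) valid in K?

Tableau for the negation ¬((□((b → c) ∧ c) → (□(b → c) ∧ □c)) ∨ (□b ∧ a)):
1. ¬((□((b → c) ∧ c) → (□(b → c) ∧ □c)) ∨ (□b ∧ a)), 0
2. ¬(□((b → c) ∧ c) → (□(b → c) ∧ □c)), 0
3. ¬(□b ∧ a), 0
4. □((b → c) ∧ c), 0
5. ¬(□(b → c) ∧ □c), 0
6. ¬□b, 0
7. ¬□(b → c), 0
8. ¬b, 1
9. (b → c) ∧ c, 1
10. b → c, 1
11. c, 1
12. ¬(b → c), 2
13. b, 2
14. ¬c, 2
15. (b → c) ∧ c, 2
16. b → c, 2
17. c, 2
Accessibility: 0R1, 0R2
Branch closes: c and ¬c both at 2.
Every branch of the negation's tableau closes; the branch above is one of them.

Valid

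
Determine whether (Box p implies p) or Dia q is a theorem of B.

Valid in B

Tableau for the negation not ((Box p implies p) or Dia q):
1. not ((Box p implies p) or Dia q), w0
2. not (Box p implies p), w0
3. not Dia q, w0
4. Box p, w0
5. not p, w0
6. not q, w0
7. p, w0
Accessibility: w0Rw0
Branch closes: p and not p both at w0.
Every branch of the negation's tableau closes; the branch above is one of them.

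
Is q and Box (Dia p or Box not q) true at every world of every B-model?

Not valid

Tableau for the negation not (q and Box (Dia p or Box not q)):
1. not (q and Box (Dia p or Box not q)), w0
2. not Box (Dia p or Box not q), w0
3. not (Dia p or Box not q), w1
4. not Dia p, w1
5. not Box not q, w1
6. not p, w0
7. not p, w1
8. q, w2
9. not p, w2
Accessibility: w0Rw0, w0Rw1, w1Rw0, w1Rw1, w1Rw2, w2Rw1, w2Rw2
The negation has an open branch (countermodel exists).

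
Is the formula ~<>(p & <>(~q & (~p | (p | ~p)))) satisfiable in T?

Yes, satisfiable

1. ~<>(p & <>(~q & (~p | (p | ~p)))), 0
2. ~(p & <>(~q & (~p | (p | ~p)))), 0   [~<>-rule on 1 via 0R0]
3. ~<>(~q & (~p | (p | ~p))), 0   [~&-rule on 2 (branches; this branch)]
4. ~(~q & (~p | (p | ~p))), 0   [~<>-rule on 3 via 0R0]
5. q, 0   [~&-rule on 4 (branches; this branch)]
Accessibility: 0R0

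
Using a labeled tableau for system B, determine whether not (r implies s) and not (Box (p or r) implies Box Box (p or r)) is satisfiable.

1. not (r implies s) and not (Box (p or r) implies Box Box (p or r)), w0
2. not (r implies s), w0
3. not (Box (p or r) implies Box Box (p or r)), w0
4. r, w0
5. not s, w0
6. Box (p or r), w0
7. not Box Box (p or r), w0
8. p or r, w0
9. not Box (p or r), w1
10. p or r, w1
11. r, w1
12. not (p or r), w2
13. not p, w2
14. not r, w2
Accessibility: w0Rw0, w0Rw1, w1Rw0, w1Rw1, w1Rw2, w2Rw1, w2Rw2

Yes, satisfiable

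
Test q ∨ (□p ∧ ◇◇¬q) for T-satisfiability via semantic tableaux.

Satisfiable

1. q ∨ (□p ∧ ◇◇¬q), u
2. □p ∧ ◇◇¬q, u
3. □p, u
4. ◇◇¬q, u
5. p, u
6. ◇¬q, v
7. p, v
8. ¬q, w
Accessibility: uRu, uRv, vRv, vRw, wRw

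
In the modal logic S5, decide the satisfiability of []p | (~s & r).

Satisfiable

1. []p | (~s & r), 0
2. ~s & r, 0   [|-rule on 1 (branches; this branch)]
3. ~s, 0   [&-rule on 2]
4. r, 0   [&-rule on 2]
Accessibility: 0R0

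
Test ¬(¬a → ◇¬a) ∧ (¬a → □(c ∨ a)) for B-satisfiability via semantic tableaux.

1. ¬(¬a → ◇¬a) ∧ (¬a → □(c ∨ a)), w0
2. ¬(¬a → ◇¬a), w0
3. ¬a → □(c ∨ a), w0
4. ¬a, w0
5. ¬◇¬a, w0
6. a, w0
Accessibility: w0Rw0
Branch closes: a and ¬a both at w0.
All branches of the tableau close; one closing branch shown above.

Unsatisfiable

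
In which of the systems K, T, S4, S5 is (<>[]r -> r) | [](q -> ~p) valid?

S5

S4-tableau for the negation ~((<>[]r -> r) | [](q -> ~p)):
1. ~((<>[]r -> r) | [](q -> ~p)), w0
2. ~(<>[]r -> r), w0   [~|-rule on 1]
3. ~[](q -> ~p), w0   [~|-rule on 1]
4. <>[]r, w0   [~->-rule on 2]
5. ~r, w0   [~->-rule on 2]
6. ~(q -> ~p), w1   [~[]-rule on 3: fresh world w1, w0Rw1]
7. q, w1   [~->-rule on 6]
8. p, w1   [~->-rule on 6]
9. []r, w2   [<>-rule on 4: fresh world w2, w0Rw2]
10. r, w2   [[]-rule on 9 via w2Rw2]
Accessibility: w0Rw0, w0Rw1, w0Rw2, w1Rw1, w2Rw2
Complete open branch: countermodel on an S4-frame, so not valid in S4, nor in K, T (the same frame is also a K-frame and a T-frame).
S5-tableau for the negation ~((<>[]r -> r) | [](q -> ~p)):
1. ~((<>[]r -> r) | [](q -> ~p)), w0
2. ~(<>[]r -> r), w0   [~|-rule on 1]
3. ~[](q -> ~p), w0   [~|-rule on 1]
4. <>[]r, w0   [~->-rule on 2]
5. ~r, w0   [~->-rule on 2]
6. ~(q -> ~p), w1   [~[]-rule on 3: fresh world w1, w0Rw1]
7. q, w1   [~->-rule on 6]
8. p, w1   [~->-rule on 6]
9. []r, w2   [<>-rule on 4: fresh world w2, w0Rw2]
10. r, w0   [[]-rule on 9 via w2Rw0]
Accessibility: w0Rw0, w0Rw1, w0Rw2, w1Rw0, w1Rw1, w1Rw2, w2Rw0, w2Rw1, w2Rw2
Branch closes: r and ~r both at w0.
Every branch closes (one shown): valid in S5.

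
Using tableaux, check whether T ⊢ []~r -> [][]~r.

Not valid

Tableau for the negation ~([]~r -> [][]~r):
1. ~([]~r -> [][]~r), w0
2. []~r, w0   [~->-rule on 1]
3. ~[][]~r, w0   [~->-rule on 1]
4. ~r, w0   [[]-rule on 2 via w0Rw0]
5. ~[]~r, w1   [~[]-rule on 3: fresh world w1, w0Rw1]
6. ~r, w1   [[]-rule on 2 via w0Rw1]
7. r, w2   [~[]-rule on 5: fresh world w2, w1Rw2]
Accessibility: w0Rw0, w0Rw1, w1Rw1, w1Rw2, w2Rw2
The negation has an open branch (countermodel exists).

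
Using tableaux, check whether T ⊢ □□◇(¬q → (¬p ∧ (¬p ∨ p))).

Not valid

Tableau for the negation ¬□□◇(¬q → (¬p ∧ (¬p ∨ p))):
1. ¬□□◇(¬q → (¬p ∧ (¬p ∨ p))), u
2. ¬□◇(¬q → (¬p ∧ (¬p ∨ p))), v   [¬□-rule on 1: fresh world v, uRv]
3. ¬◇(¬q → (¬p ∧ (¬p ∨ p))), w   [¬□-rule on 2: fresh world w, vRw]
4. ¬(¬q → (¬p ∧ (¬p ∨ p))), w   [¬◇-rule on 3 via wRw]
5. ¬q, w   [¬→-rule on 4]
6. ¬(¬p ∧ (¬p ∨ p)), w   [¬→-rule on 4]
7. p, w   [¬∧-rule on 6 (branches; this branch)]
Accessibility: uRu, uRv, vRv, vRw, wRw
The negation has an open branch (countermodel exists).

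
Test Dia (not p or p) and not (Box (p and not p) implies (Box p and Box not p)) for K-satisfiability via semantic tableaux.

1. Dia (not p or p) and not (Box (p and not p) implies (Box p and Box not p)), 0
2. Dia (not p or p), 0   [and-rule on 1]
3. not (Box (p and not p) implies (Box p and Box not p)), 0   [and-rule on 1]
4. Box (p and not p), 0   [neg-implies-rule on 3]
5. not (Box p and Box not p), 0   [neg-implies-rule on 3]
6. not Box not p, 0   [neg-and-rule on 5 (branches; this branch)]
7. not p or p, 1   [Dia-rule on 2: fresh world 1, 0R1]
8. p and not p, 1   [Box-rule on 4 via 0R1]
9. p, 1   [and-rule on 8]
10. not p, 1   [and-rule on 8]
Accessibility: 0R1
Branch closes: p and not p both at 1.
All branches of the tableau close; one closing branch shown above.

No, unsatisfiable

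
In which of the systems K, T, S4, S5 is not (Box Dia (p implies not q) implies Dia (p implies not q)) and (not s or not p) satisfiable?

K-tableau for the formula:
1. not (Box Dia (p implies not q) implies Dia (p implies not q)) and (not s or not p), 0
2. not (Box Dia (p implies not q) implies Dia (p implies not q)), 0
3. not s or not p, 0
4. Box Dia (p implies not q), 0
5. not Dia (p implies not q), 0
6. not p, 0
Complete open branch: satisfiable in K.
T-tableau for the formula:
1. not (Box Dia (p implies not q) implies Dia (p implies not q)) and (not s or not p), 0
2. not (Box Dia (p implies not q) implies Dia (p implies not q)), 0
3. not s or not p, 0
4. Box Dia (p implies not q), 0
5. not Dia (p implies not q), 0
6. Dia (p implies not q), 0
7. not (p implies not q), 0
8. p, 0
9. q, 0
10. not s, 0
11. p implies not q, 1
12. Dia (p implies not q), 1
13. not (p implies not q), 1
14. p, 1
15. q, 1
16. not q, 1
Accessibility: 0R0, 0R1, 1R1
Branch closes: q and not q both at 1.
Every branch closes (one shown): unsatisfiable in T, hence also in S4, S5 (every S4/S5-frame is a T-frame).

K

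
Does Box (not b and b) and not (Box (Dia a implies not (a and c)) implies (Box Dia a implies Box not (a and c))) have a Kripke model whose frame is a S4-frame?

Unsatisfiable (every branch closes)

1. Box (not b and b) and not (Box (Dia a implies not (a and c)) implies (Box Dia a implies Box not (a and c))), u
2. Box (not b and b), u   [and-rule on 1]
3. not (Box (Dia a implies not (a and c)) implies (Box Dia a implies Box not (a and c))), u   [and-rule on 1]
4. Box (Dia a implies not (a and c)), u   [neg-implies-rule on 3]
5. not (Box Dia a implies Box not (a and c)), u   [neg-implies-rule on 3]
6. Box Dia a, u   [neg-implies-rule on 5]
7. not Box not (a and c), u   [neg-implies-rule on 5]
8. not b and b, u   [Box-rule on 2 via uRu]
9. not b, u   [and-rule on 8]
10. b, u   [and-rule on 8]
Accessibility: uRu
Branch closes: b and not b both at u.
All branches of the tableau close; one closing branch shown above.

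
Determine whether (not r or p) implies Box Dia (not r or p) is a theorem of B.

Yes, valid

Tableau for the negation not ((not r or p) implies Box Dia (not r or p)):
1. not ((not r or p) implies Box Dia (not r or p)), w0
2. not r or p, w0
3. not Box Dia (not r or p), w0
4. p, w0
5. not Dia (not r or p), w1
6. not (not r or p), w0
7. r, w0
8. not p, w0
Accessibility: w0Rw0, w0Rw1, w1Rw0, w1Rw1
Branch closes: p and not p both at w0.
All branches of the negation close; one closing branch shown above.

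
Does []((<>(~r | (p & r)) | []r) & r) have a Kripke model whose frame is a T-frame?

Satisfiable

1. []((<>(~r | (p & r)) | []r) & r), w0
2. (<>(~r | (p & r)) | []r) & r, w0
3. <>(~r | (p & r)) | []r, w0
4. r, w0
5. []r, w0
Accessibility: w0Rw0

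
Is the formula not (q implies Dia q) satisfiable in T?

1. not (q implies Dia q), u
2. q, u
3. not Dia q, u
4. not q, u
Accessibility: uRu
Branch closes: q and not q both at u.
(One branch shown.) All branches close.

Unsatisfiable (every branch closes)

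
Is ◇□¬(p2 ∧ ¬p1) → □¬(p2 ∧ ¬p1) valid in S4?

Tableau for the negation ¬(◇□¬(p2 ∧ ¬p1) → □¬(p2 ∧ ¬p1)):
1. ¬(◇□¬(p2 ∧ ¬p1) → □¬(p2 ∧ ¬p1)), u
2. ◇□¬(p2 ∧ ¬p1), u
3. ¬□¬(p2 ∧ ¬p1), u
4. □¬(p2 ∧ ¬p1), v
5. ¬(p2 ∧ ¬p1), v
6. p1, v
7. p2 ∧ ¬p1, w
8. p2, w
9. ¬p1, w
Accessibility: uRu, uRv, uRw, vRv, wRw
The negation has an open branch (countermodel exists).

Not valid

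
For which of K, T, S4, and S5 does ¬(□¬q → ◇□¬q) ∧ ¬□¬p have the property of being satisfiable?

T-tableau for the formula:
1. ¬(□¬q → ◇□¬q) ∧ ¬□¬p, 0
2. ¬(□¬q → ◇□¬q), 0   [∧-rule on 1]
3. ¬□¬p, 0   [∧-rule on 1]
4. □¬q, 0   [¬→-rule on 2]
5. ¬◇□¬q, 0   [¬→-rule on 2]
6. ¬q, 0   [□-rule on 4 via 0R0]
7. ¬□¬q, 0   [¬◇-rule on 5 via 0R0]
8. p, 1   [¬□-rule on 3: fresh world 1, 0R1]
9. ¬q, 1   [□-rule on 4 via 0R1]
10. ¬□¬q, 1   [¬◇-rule on 5 via 0R1]
11. q, 2   [¬□-rule on 7: fresh world 2, 0R2]
12. ¬q, 2   [□-rule on 4 via 0R2]
Accessibility: 0R0, 0R1, 0R2, 1R1, 2R2
Branch closes: q and ¬q both at 2.
Every branch closes (one shown): unsatisfiable in T, hence also in S4, S5 (every S4/S5-frame is a T-frame).
K-tableau for the formula:
1. ¬(□¬q → ◇□¬q) ∧ ¬□¬p, 0
2. ¬(□¬q → ◇□¬q), 0   [∧-rule on 1]
3. ¬□¬p, 0   [∧-rule on 1]
4. □¬q, 0   [¬→-rule on 2]
5. ¬◇□¬q, 0   [¬→-rule on 2]
6. p, 1   [¬□-rule on 3: fresh world 1, 0R1]
7. ¬q, 1   [□-rule on 4 via 0R1]
8. ¬□¬q, 1   [¬◇-rule on 5 via 0R1]
9. q, 2   [¬□-rule on 8: fresh world 2, 1R2]
Accessibility: 0R1, 1R2
Complete open branch: satisfiable in K.

K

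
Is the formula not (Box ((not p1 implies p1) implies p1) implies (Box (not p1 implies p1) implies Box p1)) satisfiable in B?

Unsatisfiable

1. not (Box ((not p1 implies p1) implies p1) implies (Box (not p1 implies p1) implies Box p1)), 0
2. Box ((not p1 implies p1) implies p1), 0
3. not (Box (not p1 implies p1) implies Box p1), 0
4. Box (not p1 implies p1), 0
5. not Box p1, 0
6. (not p1 implies p1) implies p1, 0
7. not p1 implies p1, 0
8. p1, 0
9. not p1, 1
10. (not p1 implies p1) implies p1, 1
11. not p1 implies p1, 1
12. not (not p1 implies p1), 1
13. p1, 1
Accessibility: 0R0, 0R1, 1R0, 1R1
Branch closes: p1 and not p1 both at 1.
(One branch shown.) All branches close.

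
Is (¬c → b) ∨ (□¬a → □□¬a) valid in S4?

Valid

Tableau for the negation ¬((¬c → b) ∨ (□¬a → □□¬a)):
1. ¬((¬c → b) ∨ (□¬a → □□¬a)), u
2. ¬(¬c → b), u
3. ¬(□¬a → □□¬a), u
4. ¬c, u
5. ¬b, u
6. □¬a, u
7. ¬□□¬a, u
8. ¬a, u
9. ¬□¬a, v
10. ¬a, v
11. a, w
12. ¬a, w
Accessibility: uRu, uRv, uRw, vRv, vRw, wRw
Branch closes: a and ¬a both at w.
All branches of the negation close; one closing branch shown above.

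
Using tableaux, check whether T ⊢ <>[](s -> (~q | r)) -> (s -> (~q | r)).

Tableau for the negation ~(<>[](s -> (~q | r)) -> (s -> (~q | r))):
1. ~(<>[](s -> (~q | r)) -> (s -> (~q | r))), u
2. <>[](s -> (~q | r)), u
3. ~(s -> (~q | r)), u
4. s, u
5. ~(~q | r), u
6. q, u
7. ~r, u
8. [](s -> (~q | r)), v
9. s -> (~q | r), v
10. ~q | r, v
11. r, v
Accessibility: uRu, uRv, vRv
The negation has an open branch (countermodel exists).

Not valid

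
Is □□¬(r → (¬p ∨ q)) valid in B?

Tableau for the negation ¬□□¬(r → (¬p ∨ q)):
1. ¬□□¬(r → (¬p ∨ q)), 0
2. ¬□¬(r → (¬p ∨ q)), 1
3. r → (¬p ∨ q), 2
4. ¬p ∨ q, 2
5. q, 2
Accessibility: 0R0, 0R1, 1R0, 1R1, 1R2, 2R1, 2R2
The negation has an open branch (countermodel exists).

Not valid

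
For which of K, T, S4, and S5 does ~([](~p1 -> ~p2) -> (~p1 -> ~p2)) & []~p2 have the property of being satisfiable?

K

K-tableau for the formula:
1. ~([](~p1 -> ~p2) -> (~p1 -> ~p2)) & []~p2, w0
2. ~([](~p1 -> ~p2) -> (~p1 -> ~p2)), w0
3. []~p2, w0
4. [](~p1 -> ~p2), w0
5. ~(~p1 -> ~p2), w0
6. ~p1, w0
7. p2, w0
Complete open branch: satisfiable in K.
T-tableau for the formula:
1. ~([](~p1 -> ~p2) -> (~p1 -> ~p2)) & []~p2, w0
2. ~([](~p1 -> ~p2) -> (~p1 -> ~p2)), w0
3. []~p2, w0
4. [](~p1 -> ~p2), w0
5. ~(~p1 -> ~p2), w0
6. ~p1, w0
7. p2, w0
8. ~p2, w0
Accessibility: w0Rw0
Branch closes: p2 and ~p2 both at w0.
Every branch closes (one shown): unsatisfiable in T, hence also in S4, S5 (every S4/S5-frame is a T-frame).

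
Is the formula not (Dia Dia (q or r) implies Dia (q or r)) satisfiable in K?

Satisfiable

1. not (Dia Dia (q or r) implies Dia (q or r)), w0
2. Dia Dia (q or r), w0   [neg-implies-rule on 1]
3. not Dia (q or r), w0   [neg-implies-rule on 1]
4. Dia (q or r), w1   [Dia-rule on 2: fresh world w1, w0Rw1]
5. not (q or r), w1   [neg-Dia-rule on 3 via w0Rw1]
6. not q, w1   [neg-or-rule on 5]
7. not r, w1   [neg-or-rule on 5]
8. q or r, w2   [Dia-rule on 4: fresh world w2, w1Rw2]
9. r, w2   [or-rule on 8 (branches; this branch)]
Accessibility: w0Rw1, w1Rw2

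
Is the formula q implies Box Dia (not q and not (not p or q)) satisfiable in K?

1. q implies Box Dia (not q and not (not p or q)), u
2. Box Dia (not q and not (not p or q)), u

Satisfiable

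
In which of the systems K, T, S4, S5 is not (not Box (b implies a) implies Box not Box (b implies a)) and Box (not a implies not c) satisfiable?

S5-tableau for the formula:
1. not (not Box (b implies a) implies Box not Box (b implies a)) and Box (not a implies not c), u
2. not (not Box (b implies a) implies Box not Box (b implies a)), u
3. Box (not a implies not c), u
4. not Box (b implies a), u
5. not Box not Box (b implies a), u
6. not a implies not c, u
7. not c, u
8. not (b implies a), v
9. b, v
10. not a, v
11. not a implies not c, v
12. not c, v
13. Box (b implies a), w
14. not a implies not c, w
15. b implies a, u
16. b implies a, v
17. b implies a, w
18. not c, w
19. a, u
20. a, v
Accessibility: uRu, uRv, uRw, vRu, vRv, vRw, wRu, wRv, wRw
Branch closes: a and not a both at v.
Every branch closes (one shown): unsatisfiable in S5.
S4-tableau for the formula:
1. not (not Box (b implies a) implies Box not Box (b implies a)) and Box (not a implies not c), u
2. not (not Box (b implies a) implies Box not Box (b implies a)), u
3. Box (not a implies not c), u
4. not Box (b implies a), u
5. not Box not Box (b implies a), u
6. not a implies not c, u
7. not c, u
8. not (b implies a), v
9. b, v
10. not a, v
11. not a implies not c, v
12. not c, v
13. Box (b implies a), w
14. not a implies not c, w
15. b implies a, w
16. not c, w
17. a, w
Accessibility: uRu, uRv, uRw, vRv, wRw
Complete open branch: satisfiable in S4, hence also in K, T (this S4-model is also a K-model and a T-model).

K, T, S4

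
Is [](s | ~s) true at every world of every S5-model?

Tableau for the negation ~[](s | ~s):
1. ~[](s | ~s), u
2. ~(s | ~s), v
3. ~s, v
4. s, v
Accessibility: uRu, uRv, vRu, vRv
Branch closes: s and ~s both at v.
Every branch of the negation's tableau closes; the branch above is one of them.

Valid in S5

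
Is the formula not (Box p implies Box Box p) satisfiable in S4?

No, unsatisfiable

1. not (Box p implies Box Box p), w0
2. Box p, w0
3. not Box Box p, w0
4. p, w0
5. not Box p, w1
6. p, w1
7. not p, w2
8. p, w2
Accessibility: w0Rw0, w0Rw1, w0Rw2, w1Rw1, w1Rw2, w2Rw2
Branch closes: p and not p both at w2.
(One branch shown.) All branches close.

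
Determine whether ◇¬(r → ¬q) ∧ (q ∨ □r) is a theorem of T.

Not valid

Tableau for the negation ¬(◇¬(r → ¬q) ∧ (q ∨ □r)):
1. ¬(◇¬(r → ¬q) ∧ (q ∨ □r)), u
2. ¬(q ∨ □r), u
3. ¬q, u
4. ¬□r, u
5. ¬r, v
Accessibility: uRu, uRv, vRv
The negation has an open branch (countermodel exists).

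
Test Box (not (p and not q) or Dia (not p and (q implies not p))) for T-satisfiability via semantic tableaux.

1. Box (not (p and not q) or Dia (not p and (q implies not p))), u
2. not (p and not q) or Dia (not p and (q implies not p)), u
3. Dia (not p and (q implies not p)), u
4. not p and (q implies not p), v
5. not p, v
6. q implies not p, v
7. not (p and not q) or Dia (not p and (q implies not p)), v
8. Dia (not p and (q implies not p)), v
9. not p and (q implies not p), w
10. not p, w
11. q implies not p, w
Accessibility: uRu, uRv, vRv, vRw, wRw

Satisfiable (open branch found)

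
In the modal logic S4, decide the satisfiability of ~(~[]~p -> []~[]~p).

1. ~(~[]~p -> []~[]~p), w0
2. ~[]~p, w0   [~->-rule on 1]
3. ~[]~[]~p, w0   [~->-rule on 1]
4. p, w1   [~[]-rule on 2: fresh world w1, w0Rw1]
5. []~p, w2   [~[]-rule on 3: fresh world w2, w0Rw2]
6. ~p, w2   [[]-rule on 5 via w2Rw2]
Accessibility: w0Rw0, w0Rw1, w0Rw2, w1Rw1, w2Rw2

Yes, satisfiable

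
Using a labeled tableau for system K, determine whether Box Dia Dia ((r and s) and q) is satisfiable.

Satisfiable

1. Box Dia Dia ((r and s) and q), 0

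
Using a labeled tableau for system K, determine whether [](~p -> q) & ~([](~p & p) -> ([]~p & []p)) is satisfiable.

1. [](~p -> q) & ~([](~p & p) -> ([]~p & []p)), u
2. [](~p -> q), u   [&-rule on 1]
3. ~([](~p & p) -> ([]~p & []p)), u   [&-rule on 1]
4. [](~p & p), u   [~->-rule on 3]
5. ~([]~p & []p), u   [~->-rule on 3]
6. ~[]p, u   [~&-rule on 5 (branches; this branch)]
7. ~p, v   [~[]-rule on 6: fresh world v, uRv]
8. ~p -> q, v   [[]-rule on 2 via uRv]
9. ~p & p, v   [[]-rule on 4 via uRv]
10. p, v   [&-rule on 9]
Accessibility: uRv
Branch closes: p and ~p both at v.
Every branch closes; the branch above is one of them.

No, unsatisfiable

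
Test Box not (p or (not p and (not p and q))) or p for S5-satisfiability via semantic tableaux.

Satisfiable

1. Box not (p or (not p and (not p and q))) or p, 0
2. p, 0
Accessibility: 0R0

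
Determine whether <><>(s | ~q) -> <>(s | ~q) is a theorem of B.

Invalid (countermodel exists)

Tableau for the negation ~(<><>(s | ~q) -> <>(s | ~q)):
1. ~(<><>(s | ~q) -> <>(s | ~q)), w0
2. <><>(s | ~q), w0
3. ~<>(s | ~q), w0
4. ~(s | ~q), w0
5. ~s, w0
6. q, w0
7. <>(s | ~q), w1
8. ~(s | ~q), w1
9. ~s, w1
10. q, w1
11. s | ~q, w2
12. ~q, w2
Accessibility: w0Rw0, w0Rw1, w1Rw0, w1Rw1, w1Rw2, w2Rw1, w2Rw2
The negation has an open branch (countermodel exists).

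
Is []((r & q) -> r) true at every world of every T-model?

Tableau for the negation ~[]((r & q) -> r):
1. ~[]((r & q) -> r), 0
2. ~((r & q) -> r), 1   [~[]-rule on 1: fresh world 1, 0R1]
3. r & q, 1   [~->-rule on 2]
4. ~r, 1   [~->-rule on 2]
5. r, 1   [&-rule on 3]
6. q, 1   [&-rule on 3]
Accessibility: 0R0, 0R1, 1R1
Branch closes: r and ~r both at 1.
All branches of the negation close; one closing branch shown above.

Valid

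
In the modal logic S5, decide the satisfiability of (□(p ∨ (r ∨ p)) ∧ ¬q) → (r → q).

1. (□(p ∨ (r ∨ p)) ∧ ¬q) → (r → q), u
2. r → q, u   [→-rule on 1 (branches; this branch)]
3. q, u   [→-rule on 2 (branches; this branch)]
Accessibility: uRu

Satisfiable (open branch found)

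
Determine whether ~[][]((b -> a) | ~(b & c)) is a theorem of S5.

Not valid

Tableau for the negation [][]((b -> a) | ~(b & c)):
1. [][]((b -> a) | ~(b & c)), w0
2. []((b -> a) | ~(b & c)), w0
3. (b -> a) | ~(b & c), w0
4. ~(b & c), w0
5. ~c, w0
Accessibility: w0Rw0
The negation has an open branch (countermodel exists).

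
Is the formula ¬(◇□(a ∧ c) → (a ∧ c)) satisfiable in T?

Satisfiable

1. ¬(◇□(a ∧ c) → (a ∧ c)), w0
2. ◇□(a ∧ c), w0
3. ¬(a ∧ c), w0
4. ¬c, w0
5. □(a ∧ c), w1
6. a ∧ c, w1
7. a, w1
8. c, w1
Accessibility: w0Rw0, w0Rw1, w1Rw1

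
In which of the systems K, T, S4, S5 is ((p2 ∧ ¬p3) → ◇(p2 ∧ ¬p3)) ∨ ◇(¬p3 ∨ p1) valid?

T, S4, S5

K-tableau for the negation ¬(((p2 ∧ ¬p3) → ◇(p2 ∧ ¬p3)) ∨ ◇(¬p3 ∨ p1)):
1. ¬(((p2 ∧ ¬p3) → ◇(p2 ∧ ¬p3)) ∨ ◇(¬p3 ∨ p1)), u
2. ¬((p2 ∧ ¬p3) → ◇(p2 ∧ ¬p3)), u
3. ¬◇(¬p3 ∨ p1), u
4. p2 ∧ ¬p3, u
5. ¬◇(p2 ∧ ¬p3), u
6. p2, u
7. ¬p3, u
Complete open branch: countermodel on a K-frame, so not valid in K.
T-tableau for the negation ¬(((p2 ∧ ¬p3) → ◇(p2 ∧ ¬p3)) ∨ ◇(¬p3 ∨ p1)):
1. ¬(((p2 ∧ ¬p3) → ◇(p2 ∧ ¬p3)) ∨ ◇(¬p3 ∨ p1)), u
2. ¬((p2 ∧ ¬p3) → ◇(p2 ∧ ¬p3)), u
3. ¬◇(¬p3 ∨ p1), u
4. p2 ∧ ¬p3, u
5. ¬◇(p2 ∧ ¬p3), u
6. p2, u
7. ¬p3, u
8. ¬(¬p3 ∨ p1), u
9. p3, u
10. ¬p1, u
Accessibility: uRu
Branch closes: p3 and ¬p3 both at u.
Every branch closes (one shown): valid in T, hence also in S4, S5 (every theorem of T is a theorem of S4 and S5).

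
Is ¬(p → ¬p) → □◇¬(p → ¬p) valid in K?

No, not valid

Tableau for the negation ¬(¬(p → ¬p) → □◇¬(p → ¬p)):
1. ¬(¬(p → ¬p) → □◇¬(p → ¬p)), u
2. ¬(p → ¬p), u
3. ¬□◇¬(p → ¬p), u
4. p, u
5. ¬◇¬(p → ¬p), v
Accessibility: uRv
The negation has an open branch (countermodel exists).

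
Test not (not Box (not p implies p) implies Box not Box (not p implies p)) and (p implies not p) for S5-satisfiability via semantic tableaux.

1. not (not Box (not p implies p) implies Box not Box (not p implies p)) and (p implies not p), u
2. not (not Box (not p implies p) implies Box not Box (not p implies p)), u
3. p implies not p, u
4. not Box (not p implies p), u
5. not Box not Box (not p implies p), u
6. not p, u
7. not (not p implies p), v
8. not p, v
9. Box (not p implies p), w
10. not p implies p, u
11. not p implies p, v
12. not p implies p, w
13. p, u
Accessibility: uRu, uRv, uRw, vRu, vRv, vRw, wRu, wRv, wRw
Branch closes: p and not p both at u.
All branches of the tableau close; one closing branch shown above.

No, unsatisfiable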